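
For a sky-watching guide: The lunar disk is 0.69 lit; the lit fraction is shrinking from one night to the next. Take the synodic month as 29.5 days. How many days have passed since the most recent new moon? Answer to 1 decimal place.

20.3 days

From f = (1 − cos θ)/2: cos θ = 1 − 2×0.69 = -0.380; arccos → 112.3°.
Waning ⇒ past full, so θ = 360° − 112.3° = 247.7°.
At 360°/29.5 d per day, 247.7° corresponds to 20.29 days.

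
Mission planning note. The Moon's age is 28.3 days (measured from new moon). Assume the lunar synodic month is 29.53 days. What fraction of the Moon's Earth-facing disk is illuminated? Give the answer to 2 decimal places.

Elongation θ = 360° × 28.3/29.53 ≈ 345.0°.
cos 345.0° = 0.966, so f = (1 − 0.966)/2 = 0.017.

0.02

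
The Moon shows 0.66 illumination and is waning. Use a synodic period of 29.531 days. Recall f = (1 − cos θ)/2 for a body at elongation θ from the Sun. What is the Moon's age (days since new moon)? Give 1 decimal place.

Invert f = (1 − cos θ)/2 to get cos θ = 1 − 2(0.66) = -0.320, hence θ₀ = arccos -0.320 = 108.7°.
Since the Moon is past full (waning), take the reflex angle: θ = 360° − 108.7° = 251.3°.
Age = 29.531 × 251.3°/360° ≈ 20.62 days.

20.6 days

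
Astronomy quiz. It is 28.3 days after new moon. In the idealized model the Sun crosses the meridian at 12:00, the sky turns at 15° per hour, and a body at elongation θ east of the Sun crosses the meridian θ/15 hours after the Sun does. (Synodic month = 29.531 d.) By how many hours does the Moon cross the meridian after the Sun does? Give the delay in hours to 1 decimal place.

23.0 h

The Moon has covered 28.3/29.531 of its cycle, so θ ≈ 360° × 28.3/29.531 = 345.0°.
Delay after the Sun = 345.0° / (15°/h) ≈ 23.00 h.
So the Moon crosses the meridian 23.00 h after the Sun.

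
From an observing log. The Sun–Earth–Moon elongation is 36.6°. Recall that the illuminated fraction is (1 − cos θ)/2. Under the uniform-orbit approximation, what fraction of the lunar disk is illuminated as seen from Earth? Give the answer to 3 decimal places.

0.099

cos 36.6° = 0.803, so f = (1 − 0.803)/2 = 0.099.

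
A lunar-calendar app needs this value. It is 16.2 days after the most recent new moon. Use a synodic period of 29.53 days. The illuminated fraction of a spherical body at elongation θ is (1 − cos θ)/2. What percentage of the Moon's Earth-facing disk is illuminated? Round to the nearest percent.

98%

Elongation θ = 360° × 16.2/29.53 ≈ 197.5°.
With cos θ = (-0.954), the lit fraction is (1 − (-0.954))/2 ≈ 0.977, so 98%.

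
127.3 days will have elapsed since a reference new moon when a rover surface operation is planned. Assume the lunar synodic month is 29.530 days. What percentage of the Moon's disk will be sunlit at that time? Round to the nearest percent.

69%

127.3/29.530 = 4.311 lunations, so 4 complete cycles and 9.18 d into the next.
The Moon has covered 9.18/29.530 of its cycle, so θ ≈ 360° × 9.18/29.530 = 111.9°.
With cos θ = (-0.373), the lit fraction is (1 − (-0.373))/2 ≈ 0.687, so 69%.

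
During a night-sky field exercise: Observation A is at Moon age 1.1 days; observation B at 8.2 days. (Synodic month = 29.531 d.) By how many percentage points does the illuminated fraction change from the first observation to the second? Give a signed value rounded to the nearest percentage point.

+57 pp

θ₁ = 360° × 1.1/29.531 = 13.4°, f₁ = (1 − cos θ₁)/2 = 0.014.
θ₂ = 360° × 8.2/29.531 = 100.0°, f₂ = (1 − cos θ₂)/2 = 0.587.
Change = f₂ − f₁ = +0.573 → +57 percentage points.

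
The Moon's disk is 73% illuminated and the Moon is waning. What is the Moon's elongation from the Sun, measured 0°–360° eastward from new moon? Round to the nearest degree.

cos θ = 1 − 2f = -0.460, giving a principal value of 117.4°.
Since the Moon is past full (waning), take the reflex angle: θ = 360° − 117.4° = 242.6°.

243°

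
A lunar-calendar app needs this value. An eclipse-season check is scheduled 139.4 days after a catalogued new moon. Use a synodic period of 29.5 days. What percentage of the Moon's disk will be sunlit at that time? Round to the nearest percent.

58%

Reduce mod P: 139.4 − 4×29.5 = 21.40 d into the current lunation.
The Moon has covered 21.40/29.5 of its cycle, so θ ≈ 360° × 21.40/29.5 = 261.2°.
With cos θ = (-0.154), the lit fraction is (1 − (-0.154))/2 ≈ 0.577, so 58%.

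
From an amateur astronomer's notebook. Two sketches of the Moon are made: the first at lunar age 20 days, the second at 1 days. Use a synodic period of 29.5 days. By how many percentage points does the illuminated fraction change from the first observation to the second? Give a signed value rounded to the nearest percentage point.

θ₁ = 360° × 20/29.5 = 244.1°, f₁ = (1 − cos θ₁)/2 = 0.719.
θ₂ = 360° × 1/29.5 = 12.2°, f₂ = (1 − cos θ₂)/2 = 0.011.
Change = f₂ − f₁ = -0.707 → -71 percentage points.

-71 percentage points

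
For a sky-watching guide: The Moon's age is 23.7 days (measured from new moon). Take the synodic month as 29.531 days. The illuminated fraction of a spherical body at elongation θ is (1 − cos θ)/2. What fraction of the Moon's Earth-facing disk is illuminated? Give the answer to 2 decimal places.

Phase angle: θ = 360°·(23.7 d)/(29.531 d) = 288.9°.
Illuminated fraction = (1 − cos 288.9°)/2 = (1 − 0.324)/2 ≈ 0.338.

0.34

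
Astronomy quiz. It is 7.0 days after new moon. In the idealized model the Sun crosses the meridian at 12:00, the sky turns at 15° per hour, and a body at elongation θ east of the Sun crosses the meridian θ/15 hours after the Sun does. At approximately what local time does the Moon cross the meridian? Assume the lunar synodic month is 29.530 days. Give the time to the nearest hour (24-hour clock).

Phase angle: θ = 360°·(7.0 d)/(29.530 d) = 85.3°.
Delay after the Sun = 85.3° / (15°/h) ≈ 5.69 h.
12:00 + 5.69 h ≈ 17:41 → 18:00 to the nearest hour.

18:00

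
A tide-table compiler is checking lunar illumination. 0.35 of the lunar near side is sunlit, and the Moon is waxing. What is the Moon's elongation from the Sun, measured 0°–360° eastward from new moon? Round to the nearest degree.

From f = (1 − cos θ)/2: cos θ = 1 − 2×0.35 = 0.300; arccos → 72.5°.
The Moon is waxing (0°–180°), so θ = 72.5° directly.

73°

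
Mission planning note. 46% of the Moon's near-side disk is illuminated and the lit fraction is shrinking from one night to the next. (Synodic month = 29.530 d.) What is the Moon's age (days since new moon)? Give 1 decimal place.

From f = (1 − cos θ)/2: cos θ = 1 − 2×0.46 = 0.080; arccos → 85.4°.
Since the Moon is past full (waning), take the reflex angle: θ = 360° − 85.4° = 274.6°.
Age = 29.530 × 274.6°/360° ≈ 22.52 days.

22.5 days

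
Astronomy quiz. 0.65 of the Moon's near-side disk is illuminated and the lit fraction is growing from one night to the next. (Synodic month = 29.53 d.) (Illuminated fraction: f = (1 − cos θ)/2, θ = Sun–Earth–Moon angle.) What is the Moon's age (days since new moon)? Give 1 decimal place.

Invert f = (1 − cos θ)/2 to get cos θ = 1 − 2(0.65) = -0.300, hence θ₀ = arccos -0.300 = 107.5°.
The Moon is waxing (0°–180°), so θ = 107.5° directly.
That fraction of the synodic month is 107.5/360 × 29.53 d ≈ 8.81 d.

8.8 days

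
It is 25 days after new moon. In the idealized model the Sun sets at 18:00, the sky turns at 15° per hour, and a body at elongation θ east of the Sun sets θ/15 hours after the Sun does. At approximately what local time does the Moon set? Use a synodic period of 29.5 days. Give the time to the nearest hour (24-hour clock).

14:00

The Moon has covered 25/29.5 of its cycle, so θ ≈ 360° × 25/29.5 = 305.1°.
At 15° of sky rotation per hour, 305.1° corresponds to a 20.34 h lag.
18:00 + 20.34 h ≈ 14:20 → 14:00 to the nearest hour.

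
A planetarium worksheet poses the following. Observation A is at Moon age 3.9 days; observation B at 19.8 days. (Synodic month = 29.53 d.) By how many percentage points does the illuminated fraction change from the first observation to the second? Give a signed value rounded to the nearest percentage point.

First observation: θ = 360°·3.9/29.53 = 47.5°, so f = 0.162.
Second observation: θ = 241.4°, f = 0.739.
Δf = 0.739 − 0.162 = +0.577, i.e. +58 pp.

+58 pp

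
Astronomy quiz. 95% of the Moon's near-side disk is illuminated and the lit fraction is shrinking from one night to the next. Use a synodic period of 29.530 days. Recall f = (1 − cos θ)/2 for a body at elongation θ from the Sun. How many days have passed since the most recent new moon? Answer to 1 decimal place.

Invert f = (1 − cos θ)/2 to get cos θ = 1 − 2(0.95) = -0.900, hence θ₀ = arccos -0.900 = 154.2°.
Since the Moon is past full (waning), take the reflex angle: θ = 360° − 154.2° = 205.8°.
At 360°/29.530 d per day, 205.8° corresponds to 16.88 days.

16.9 days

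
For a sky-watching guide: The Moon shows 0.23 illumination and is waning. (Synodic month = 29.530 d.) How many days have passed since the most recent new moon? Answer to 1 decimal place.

24.8 days

cos θ = 1 − 2f = 0.540, giving a principal value of 57.3°.
Waning ⇒ past full, so θ = 360° − 57.3° = 302.7°.
At 360°/29.530 d per day, 302.7° corresponds to 24.83 days.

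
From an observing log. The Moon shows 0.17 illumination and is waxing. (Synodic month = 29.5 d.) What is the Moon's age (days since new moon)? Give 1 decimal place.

4.0 days

Invert f = (1 − cos θ)/2 to get cos θ = 1 − 2(0.17) = 0.660, hence θ₀ = arccos 0.660 = 48.7°.
Before full moon the principal value applies: θ = 48.7°.
At 360°/29.5 d per day, 48.7° corresponds to 3.99 days.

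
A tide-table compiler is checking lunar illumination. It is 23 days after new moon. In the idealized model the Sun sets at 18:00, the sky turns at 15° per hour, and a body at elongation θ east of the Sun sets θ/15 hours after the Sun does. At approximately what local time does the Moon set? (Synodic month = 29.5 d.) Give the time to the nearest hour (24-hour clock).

Phase angle: θ = 360°·(23 d)/(29.5 d) = 280.7°.
At 15° of sky rotation per hour, 280.7° corresponds to a 18.71 h lag.
18:00 + 18.71 h ≈ 12:43 → 13:00 to the nearest hour.

13:00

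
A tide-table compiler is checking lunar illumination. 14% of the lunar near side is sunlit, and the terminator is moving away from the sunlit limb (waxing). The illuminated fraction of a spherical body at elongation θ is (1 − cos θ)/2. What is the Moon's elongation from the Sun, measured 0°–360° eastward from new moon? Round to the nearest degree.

44°

Invert f = (1 − cos θ)/2 to get cos θ = 1 − 2(0.14) = 0.720, hence θ₀ = arccos 0.720 = 43.9°.
Waxing ⇒ before full, so θ = 43.9°.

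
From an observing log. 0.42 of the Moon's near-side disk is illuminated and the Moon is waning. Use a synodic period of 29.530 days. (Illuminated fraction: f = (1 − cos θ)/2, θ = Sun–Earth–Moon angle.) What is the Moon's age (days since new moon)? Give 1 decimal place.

From f = (1 − cos θ)/2: cos θ = 1 − 2×0.42 = 0.160; arccos → 80.8°.
Since the Moon is past full (waning), take the reflex angle: θ = 360° − 80.8° = 279.2°.
That fraction of the synodic month is 279.2/360 × 29.530 d ≈ 22.90 d.

22.9 days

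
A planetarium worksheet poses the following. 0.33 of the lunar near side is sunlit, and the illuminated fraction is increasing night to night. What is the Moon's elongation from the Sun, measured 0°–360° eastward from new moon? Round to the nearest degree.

70°

cos θ = 1 − 2f = 0.340, giving a principal value of 70.1°.
The Moon is waxing (0°–180°), so θ = 70.1° directly.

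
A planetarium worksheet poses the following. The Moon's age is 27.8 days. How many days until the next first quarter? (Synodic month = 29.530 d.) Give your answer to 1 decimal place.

First quarter is 0.25 of the way through the cycle: age 0.25 × 29.530 = 7.383 d.
Already past this cycle's first quarter; the next is at 7.383 + 29.530 = 36.913 d, so 36.913 − 27.8 = 9.113 days.

9.1 days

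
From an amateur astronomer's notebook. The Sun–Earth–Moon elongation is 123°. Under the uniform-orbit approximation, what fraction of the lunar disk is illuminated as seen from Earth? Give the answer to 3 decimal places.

0.772

f = (1 − cos 123°)/2 = (1 − (-0.545))/2 ≈ 0.772.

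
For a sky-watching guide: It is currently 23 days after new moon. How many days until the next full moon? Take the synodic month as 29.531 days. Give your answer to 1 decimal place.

21.3 days

Full moon occurs at elongation 180°, i.e. at age 29.531 × 180/360 = 14.765 d.
This lunation's full moon (14.765 d) has passed, so add one period: 44.296 − 23 = 21.296 days.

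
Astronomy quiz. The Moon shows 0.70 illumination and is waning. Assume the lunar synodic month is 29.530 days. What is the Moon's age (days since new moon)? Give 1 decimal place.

20.2 days

From f = (1 − cos θ)/2: cos θ = 1 − 2×0.70 = -0.400; arccos → 113.6°.
Waning ⇒ past full, so θ = 360° − 113.6° = 246.4°.
That fraction of the synodic month is 246.4/360 × 29.530 d ≈ 20.21 d.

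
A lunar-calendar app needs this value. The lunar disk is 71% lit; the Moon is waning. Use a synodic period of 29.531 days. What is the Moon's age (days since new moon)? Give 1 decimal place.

20.1 days

Invert f = (1 − cos θ)/2 to get cos θ = 1 − 2(0.71) = -0.420, hence θ₀ = arccos -0.420 = 114.8°.
Waning ⇒ past full, so θ = 360° − 114.8° = 245.2°.
Age = 29.531 × 245.2°/360° ≈ 20.11 days.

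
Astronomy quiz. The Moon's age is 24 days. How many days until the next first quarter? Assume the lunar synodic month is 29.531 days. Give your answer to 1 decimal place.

12.9 days

First quarter occurs at elongation 90°, i.e. at age 29.531 × 90/360 = 7.383 d.
This lunation's first quarter (7.383 d) has passed, so add one period: 36.914 − 24 = 12.914 days.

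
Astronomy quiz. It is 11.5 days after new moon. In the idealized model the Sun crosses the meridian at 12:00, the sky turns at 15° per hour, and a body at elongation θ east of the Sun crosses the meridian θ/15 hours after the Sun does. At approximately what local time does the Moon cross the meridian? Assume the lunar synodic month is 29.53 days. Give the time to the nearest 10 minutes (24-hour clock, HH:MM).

The Moon has covered 11.5/29.53 of its cycle, so θ ≈ 360° × 11.5/29.53 = 140.2°.
At 15° of sky rotation per hour, 140.2° corresponds to a 9.35 h lag.
12:00 + 9.346 h ≈ 21:21 → 21:20 to the nearest ten minutes.

21:20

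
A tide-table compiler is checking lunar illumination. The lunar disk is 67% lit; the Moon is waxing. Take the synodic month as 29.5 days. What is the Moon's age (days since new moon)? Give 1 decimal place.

From f = (1 − cos θ)/2: cos θ = 1 − 2×0.67 = -0.340; arccos → 109.9°.
Waxing ⇒ before full, so θ = 109.9°.
That fraction of the synodic month is 109.9/360 × 29.5 d ≈ 9.00 d.

9.0 days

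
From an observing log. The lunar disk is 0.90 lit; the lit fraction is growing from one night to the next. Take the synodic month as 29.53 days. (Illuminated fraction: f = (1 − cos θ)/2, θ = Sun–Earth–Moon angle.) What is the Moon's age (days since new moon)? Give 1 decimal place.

11.7 days

From f = (1 − cos θ)/2: cos θ = 1 − 2×0.90 = -0.800; arccos → 143.1°.
Before full moon the principal value applies: θ = 143.1°.
Age = 29.53 × 143.1°/360° ≈ 11.74 days.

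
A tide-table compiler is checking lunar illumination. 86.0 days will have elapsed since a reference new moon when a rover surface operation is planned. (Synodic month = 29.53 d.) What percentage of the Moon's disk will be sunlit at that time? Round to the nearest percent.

Reduce mod P: 86.0 − 2×29.53 = 26.94 d into the current lunation.
The Moon has covered 26.94/29.53 of its cycle, so θ ≈ 360° × 26.94/29.53 = 328.4°.
Illuminated fraction = (1 − cos 328.4°)/2 = (1 − 0.852)/2 ≈ 0.074, so 7%.

7%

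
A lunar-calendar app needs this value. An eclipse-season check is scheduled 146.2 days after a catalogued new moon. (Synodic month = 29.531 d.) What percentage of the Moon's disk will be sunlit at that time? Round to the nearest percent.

2%

Reduce mod P: 146.2 − 4×29.531 = 28.08 d into the current lunation.
Phase angle: θ = 360°·(28.08 d)/(29.531 d) = 342.3°.
cos 342.3° = 0.952, so f = (1 − 0.952)/2 = 0.024, so 2%.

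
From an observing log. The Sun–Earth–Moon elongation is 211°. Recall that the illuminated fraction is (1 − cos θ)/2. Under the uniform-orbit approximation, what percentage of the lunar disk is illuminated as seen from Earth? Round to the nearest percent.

cos 211° = (-0.857), so f = (1 − (-0.857))/2 = 0.929, i.e. 93%.

93%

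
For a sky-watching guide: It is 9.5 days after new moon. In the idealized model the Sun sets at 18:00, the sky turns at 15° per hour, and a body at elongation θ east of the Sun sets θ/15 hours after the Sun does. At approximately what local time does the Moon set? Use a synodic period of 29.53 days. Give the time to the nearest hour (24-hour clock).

02:00

Elongation θ = 360° × 9.5/29.53 ≈ 115.8°.
At 15° of sky rotation per hour, 115.8° corresponds to a 7.72 h lag.
18:00 + 7.72 h ≈ 01:43 → 02:00 to the nearest hour.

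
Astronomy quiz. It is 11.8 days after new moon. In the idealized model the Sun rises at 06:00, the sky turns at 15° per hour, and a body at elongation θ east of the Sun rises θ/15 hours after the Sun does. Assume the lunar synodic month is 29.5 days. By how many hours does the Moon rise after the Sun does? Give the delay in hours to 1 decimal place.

Elongation θ = 360° × 11.8/29.5 ≈ 144.0°.
At 15° of sky rotation per hour, 144.0° corresponds to a 9.60 h lag.
So the Moon rises 9.60 h after the Sun.

9.6 h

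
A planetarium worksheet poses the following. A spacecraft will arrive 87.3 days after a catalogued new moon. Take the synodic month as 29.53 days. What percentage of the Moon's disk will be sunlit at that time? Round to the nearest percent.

2%

87.3 d spans 2 complete synodic months (2 × 29.53 = 59.06 d) plus 28.24 d.
Phase angle: θ = 360°·(28.24 d)/(29.53 d) = 344.3°.
With cos θ = 0.963, the lit fraction is (1 − 0.963)/2 ≈ 0.019, so 2%.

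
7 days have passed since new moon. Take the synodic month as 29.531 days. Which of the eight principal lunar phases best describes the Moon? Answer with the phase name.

θ ≈ 360° × 7/29.531 = 85°, which falls in the first quarter sector.

first quarter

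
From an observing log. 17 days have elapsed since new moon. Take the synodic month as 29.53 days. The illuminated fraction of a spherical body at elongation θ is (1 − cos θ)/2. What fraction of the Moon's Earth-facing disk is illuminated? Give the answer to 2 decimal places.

The Moon has covered 17/29.53 of its cycle, so θ ≈ 360° × 17/29.53 = 207.2°.
With cos θ = (-0.889), the lit fraction is (1 − (-0.889))/2 ≈ 0.945.

0.94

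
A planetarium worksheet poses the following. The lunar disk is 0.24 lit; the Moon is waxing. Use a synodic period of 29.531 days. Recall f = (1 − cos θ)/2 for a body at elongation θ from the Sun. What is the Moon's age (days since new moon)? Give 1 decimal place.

From f = (1 − cos θ)/2: cos θ = 1 − 2×0.24 = 0.520; arccos → 58.7°.
The Moon is waxing (0°–180°), so θ = 58.7° directly.
At 360°/29.531 d per day, 58.7° corresponds to 4.81 days.

4.8 days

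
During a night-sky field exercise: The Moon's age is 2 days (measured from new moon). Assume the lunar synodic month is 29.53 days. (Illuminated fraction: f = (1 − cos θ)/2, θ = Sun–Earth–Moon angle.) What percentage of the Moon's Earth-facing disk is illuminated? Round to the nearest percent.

4%

Phase angle: θ = 360°·(2 d)/(29.53 d) = 24.4°.
Illuminated fraction = (1 − cos 24.4°)/2 = (1 − 0.911)/2 ≈ 0.045, so 4%.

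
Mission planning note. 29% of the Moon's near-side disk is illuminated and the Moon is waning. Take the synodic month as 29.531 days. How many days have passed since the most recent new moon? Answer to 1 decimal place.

Invert f = (1 − cos θ)/2 to get cos θ = 1 − 2(0.29) = 0.420, hence θ₀ = arccos 0.420 = 65.2°.
Since the Moon is past full (waning), take the reflex angle: θ = 360° − 65.2° = 294.8°.
That fraction of the synodic month is 294.8/360 × 29.531 d ≈ 24.19 d.

24.2 days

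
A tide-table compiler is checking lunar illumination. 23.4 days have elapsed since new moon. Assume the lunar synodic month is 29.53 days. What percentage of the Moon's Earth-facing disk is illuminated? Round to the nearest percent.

Elongation θ = 360° × 23.4/29.53 ≈ 285.3°.
cos 285.3° = 0.263, so f = (1 − 0.263)/2 = 0.368, so 37%.

37%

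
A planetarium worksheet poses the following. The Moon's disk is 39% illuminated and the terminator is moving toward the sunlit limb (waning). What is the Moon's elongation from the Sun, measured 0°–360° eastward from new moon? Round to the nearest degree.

Invert f = (1 − cos θ)/2 to get cos θ = 1 − 2(0.39) = 0.220, hence θ₀ = arccos 0.220 = 77.3°.
A waning Moon lies in 180°–360°, so θ = 360° − 77.3° = 282.7°.

283°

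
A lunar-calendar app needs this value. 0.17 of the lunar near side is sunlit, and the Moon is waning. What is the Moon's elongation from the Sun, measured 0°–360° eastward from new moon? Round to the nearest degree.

From f = (1 − cos θ)/2: cos θ = 1 − 2×0.17 = 0.660; arccos → 48.7°.
A waning Moon lies in 180°–360°, so θ = 360° − 48.7° = 311.3°.

311°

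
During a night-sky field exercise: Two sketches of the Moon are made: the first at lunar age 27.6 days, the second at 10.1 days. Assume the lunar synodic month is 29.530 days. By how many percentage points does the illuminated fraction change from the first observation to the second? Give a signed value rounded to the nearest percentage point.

First observation: θ = 360°·27.6/29.530 = 336.5°, so f = 0.042.
Second observation: θ = 123.1°, f = 0.773.
Δf = 0.773 − 0.042 = +0.732, i.e. +73 pp.

+73 percentage points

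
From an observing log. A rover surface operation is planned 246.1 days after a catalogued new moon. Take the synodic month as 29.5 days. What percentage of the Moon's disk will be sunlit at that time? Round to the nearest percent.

246.1 d spans 8 complete synodic months (8 × 29.5 = 236.00 d) plus 10.10 d.
Phase angle: θ = 360°·(10.10 d)/(29.5 d) = 123.3°.
Illuminated fraction = (1 − cos 123.3°)/2 = (1 − (-0.548))/2 ≈ 0.774, so 77%.

77%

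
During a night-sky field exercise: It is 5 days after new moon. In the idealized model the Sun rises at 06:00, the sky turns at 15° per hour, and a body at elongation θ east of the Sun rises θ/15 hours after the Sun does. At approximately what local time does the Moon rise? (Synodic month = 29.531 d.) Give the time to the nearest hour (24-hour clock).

10:00

Phase angle: θ = 360°·(5 d)/(29.531 d) = 61.0°.
Delay after the Sun = 61.0° / (15°/h) ≈ 4.06 h.
06:00 + 4.06 h ≈ 10:04 → 10:00 to the nearest hour.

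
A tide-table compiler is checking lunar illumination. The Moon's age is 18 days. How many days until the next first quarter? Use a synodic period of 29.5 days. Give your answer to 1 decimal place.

18.9 days

First quarter occurs at elongation 90°, i.e. at age 29.5 × 90/360 = 7.375 d.
Already past this cycle's first quarter; the next is at 7.375 + 29.5 = 36.875 d, so 36.875 − 18 = 18.875 days.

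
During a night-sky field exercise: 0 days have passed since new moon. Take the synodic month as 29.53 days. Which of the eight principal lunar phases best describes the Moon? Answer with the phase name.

θ ≈ 360° × 0/29.53 = 0°, which falls in the new moon sector.

new moon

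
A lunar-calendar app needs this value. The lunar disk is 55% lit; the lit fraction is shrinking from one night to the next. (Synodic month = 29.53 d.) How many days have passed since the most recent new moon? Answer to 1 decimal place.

From f = (1 − cos θ)/2: cos θ = 1 − 2×0.55 = -0.100; arccos → 95.7°.
A waning Moon lies in 180°–360°, so θ = 360° − 95.7° = 264.3°.
At 360°/29.53 d per day, 264.3° corresponds to 21.68 days.

21.7 days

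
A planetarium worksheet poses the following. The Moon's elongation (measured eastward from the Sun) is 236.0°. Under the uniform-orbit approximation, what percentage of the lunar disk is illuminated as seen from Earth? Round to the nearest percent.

f = (1 − cos 236.0°)/2 = (1 − (-0.559))/2 ≈ 0.780, i.e. 78%.

78%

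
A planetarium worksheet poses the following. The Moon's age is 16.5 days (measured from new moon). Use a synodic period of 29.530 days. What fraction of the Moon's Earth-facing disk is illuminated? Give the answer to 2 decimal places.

Elongation θ = 360° × 16.5/29.530 ≈ 201.2°.
cos 201.2° = (-0.933), so f = (1 − (-0.933))/2 = 0.966.

0.97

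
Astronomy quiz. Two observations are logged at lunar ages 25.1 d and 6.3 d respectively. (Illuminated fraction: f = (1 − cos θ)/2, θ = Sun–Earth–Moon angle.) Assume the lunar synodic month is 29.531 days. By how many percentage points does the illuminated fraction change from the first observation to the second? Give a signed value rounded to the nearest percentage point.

+18 pp

First observation: θ = 360°·25.1/29.531 = 306.0°, so f = 0.206.
Second observation: θ = 76.8°, f = 0.386.
Δf = 0.386 − 0.206 = +0.180, i.e. +18 pp.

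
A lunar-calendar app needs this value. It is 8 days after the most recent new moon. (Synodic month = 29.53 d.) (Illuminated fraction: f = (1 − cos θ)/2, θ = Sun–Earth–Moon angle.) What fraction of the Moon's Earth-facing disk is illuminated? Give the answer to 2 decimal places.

Elongation θ = 360° × 8/29.53 ≈ 97.5°.
With cos θ = (-0.131), the lit fraction is (1 − (-0.131))/2 ≈ 0.566.

0.57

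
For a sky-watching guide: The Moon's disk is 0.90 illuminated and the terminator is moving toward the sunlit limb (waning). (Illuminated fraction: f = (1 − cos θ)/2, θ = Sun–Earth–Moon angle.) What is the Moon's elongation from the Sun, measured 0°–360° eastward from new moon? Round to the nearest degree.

217°

Invert f = (1 − cos θ)/2 to get cos θ = 1 − 2(0.90) = -0.800, hence θ₀ = arccos -0.800 = 143.1°.
Since the Moon is past full (waning), take the reflex angle: θ = 360° − 143.1° = 216.9°.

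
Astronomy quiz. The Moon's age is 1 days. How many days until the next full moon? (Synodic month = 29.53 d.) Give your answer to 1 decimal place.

Full moon is 0.5 of the way through the cycle: age 0.5 × 29.53 = 14.765 d.
So 13.765 days remain (14.765 − 1).

13.8 days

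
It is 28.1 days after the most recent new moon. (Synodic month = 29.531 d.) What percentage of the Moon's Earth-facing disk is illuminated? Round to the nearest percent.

2%

The Moon has covered 28.1/29.531 of its cycle, so θ ≈ 360° × 28.1/29.531 = 342.6°.
With cos θ = 0.954, the lit fraction is (1 − 0.954)/2 ≈ 0.023, so 2%.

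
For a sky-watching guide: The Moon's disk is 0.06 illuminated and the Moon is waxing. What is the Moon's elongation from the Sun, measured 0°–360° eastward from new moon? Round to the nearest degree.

cos θ = 1 − 2f = 0.880, giving a principal value of 28.4°.
The Moon is waxing (0°–180°), so θ = 28.4° directly.

28°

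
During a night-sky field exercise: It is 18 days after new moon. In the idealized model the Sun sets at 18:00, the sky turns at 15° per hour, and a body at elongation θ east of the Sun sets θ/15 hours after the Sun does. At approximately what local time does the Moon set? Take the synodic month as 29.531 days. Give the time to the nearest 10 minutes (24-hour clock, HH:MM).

08:40

The Moon has covered 18/29.531 of its cycle, so θ ≈ 360° × 18/29.531 = 219.4°.
The Moon trails the Sun by θ/15 = 219.4/15 ≈ 14.63 hours.
18:00 + 14.629 h ≈ 08:38 → 08:40 to the nearest ten minutes.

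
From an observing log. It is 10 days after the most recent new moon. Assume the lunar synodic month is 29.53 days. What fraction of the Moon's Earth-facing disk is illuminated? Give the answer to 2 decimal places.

Elongation θ = 360° × 10/29.53 ≈ 121.9°.
Illuminated fraction = (1 − cos 121.9°)/2 = (1 − (-0.529))/2 ≈ 0.764.

0.76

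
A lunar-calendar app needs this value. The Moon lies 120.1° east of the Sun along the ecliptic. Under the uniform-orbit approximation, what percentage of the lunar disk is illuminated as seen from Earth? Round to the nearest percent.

f = (1 − cos 120.1°)/2 = (1 − (-0.502))/2 ≈ 0.751, i.e. 75%.

75%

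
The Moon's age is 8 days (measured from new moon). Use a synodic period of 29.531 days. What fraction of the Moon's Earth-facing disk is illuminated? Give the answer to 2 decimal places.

The Moon has covered 8/29.531 of its cycle, so θ ≈ 360° × 8/29.531 = 97.5°.
Illuminated fraction = (1 − cos 97.5°)/2 = (1 − (-0.131))/2 ≈ 0.565.

0.57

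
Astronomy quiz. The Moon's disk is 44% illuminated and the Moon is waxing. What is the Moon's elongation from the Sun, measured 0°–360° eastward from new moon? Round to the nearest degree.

83°

Invert f = (1 − cos θ)/2 to get cos θ = 1 − 2(0.44) = 0.120, hence θ₀ = arccos 0.120 = 83.1°.
Before full moon the principal value applies: θ = 83.1°.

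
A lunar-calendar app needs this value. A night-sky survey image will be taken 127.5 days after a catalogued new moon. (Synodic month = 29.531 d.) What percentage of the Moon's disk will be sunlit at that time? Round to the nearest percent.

127.5 d spans 4 complete synodic months (4 × 29.531 = 118.12 d) plus 9.38 d.
Elongation θ = 360° × 9.38/29.531 ≈ 114.3°.
Illuminated fraction = (1 − cos 114.3°)/2 = (1 − (-0.411))/2 ≈ 0.706, so 71%.

71%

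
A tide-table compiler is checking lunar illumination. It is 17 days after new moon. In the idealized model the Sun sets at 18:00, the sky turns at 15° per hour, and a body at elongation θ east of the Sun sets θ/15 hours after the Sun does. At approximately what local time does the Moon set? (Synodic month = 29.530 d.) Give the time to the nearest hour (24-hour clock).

08:00

Phase angle: θ = 360°·(17 d)/(29.530 d) = 207.2°.
Delay after the Sun = 207.2° / (15°/h) ≈ 13.82 h.
18:00 + 13.82 h ≈ 07:49 → 08:00 to the nearest hour.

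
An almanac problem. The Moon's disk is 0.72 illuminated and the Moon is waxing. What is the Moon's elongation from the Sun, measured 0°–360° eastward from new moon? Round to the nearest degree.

From f = (1 − cos θ)/2: cos θ = 1 − 2×0.72 = -0.440; arccos → 116.1°.
Before full moon the principal value applies: θ = 116.1°.

116°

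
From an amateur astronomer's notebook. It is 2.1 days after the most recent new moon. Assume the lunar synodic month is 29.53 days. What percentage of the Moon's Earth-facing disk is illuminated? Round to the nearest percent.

5%

Phase angle: θ = 360°·(2.1 d)/(29.53 d) = 25.6°.
cos 25.6° = 0.902, so f = (1 − 0.902)/2 = 0.049, so 5%.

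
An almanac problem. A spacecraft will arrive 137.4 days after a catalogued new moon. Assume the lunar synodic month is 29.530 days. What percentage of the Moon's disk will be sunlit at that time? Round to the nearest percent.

137.4 d spans 4 complete synodic months (4 × 29.530 = 118.12 d) plus 19.28 d.
The Moon has covered 19.28/29.530 of its cycle, so θ ≈ 360° × 19.28/29.530 = 235.0°.
Illuminated fraction = (1 − cos 235.0°)/2 = (1 − (-0.573))/2 ≈ 0.786, so 79%.

79%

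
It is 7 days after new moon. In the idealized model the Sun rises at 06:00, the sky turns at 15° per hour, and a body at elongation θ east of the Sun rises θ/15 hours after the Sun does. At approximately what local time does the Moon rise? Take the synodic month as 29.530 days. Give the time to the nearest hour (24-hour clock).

12:00

The Moon has covered 7/29.530 of its cycle, so θ ≈ 360° × 7/29.530 = 85.3°.
At 15° of sky rotation per hour, 85.3° corresponds to a 5.69 h lag.
06:00 + 5.69 h ≈ 11:41 → 12:00 to the nearest hour.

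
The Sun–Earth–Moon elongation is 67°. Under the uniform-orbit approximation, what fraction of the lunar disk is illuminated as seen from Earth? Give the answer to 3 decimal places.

f = (1 − cos 67°)/2 = (1 − 0.391)/2 ≈ 0.305.

0.305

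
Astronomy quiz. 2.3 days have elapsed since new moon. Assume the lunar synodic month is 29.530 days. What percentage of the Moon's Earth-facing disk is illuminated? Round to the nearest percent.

6%

The Moon has covered 2.3/29.530 of its cycle, so θ ≈ 360° × 2.3/29.530 = 28.0°.
With cos θ = 0.883, the lit fraction is (1 − 0.883)/2 ≈ 0.059, so 6%.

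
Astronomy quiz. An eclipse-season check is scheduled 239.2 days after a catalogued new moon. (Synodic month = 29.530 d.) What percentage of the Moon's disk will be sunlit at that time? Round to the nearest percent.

239.2 d spans 8 complete synodic months (8 × 29.530 = 236.24 d) plus 2.96 d.
Elongation θ = 360° × 2.96/29.530 ≈ 36.1°.
Illuminated fraction = (1 − cos 36.1°)/2 = (1 − 0.808)/2 ≈ 0.096, so 10%.

10%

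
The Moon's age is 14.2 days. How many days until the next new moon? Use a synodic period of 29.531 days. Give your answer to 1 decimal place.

15.3 days

The next new moon completes the synodic month: 29.531 − 14.2 = 15.331 days.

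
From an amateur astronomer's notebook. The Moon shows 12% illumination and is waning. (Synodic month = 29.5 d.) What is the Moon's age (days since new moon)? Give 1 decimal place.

26.2 days

Invert f = (1 − cos θ)/2 to get cos θ = 1 − 2(0.12) = 0.760, hence θ₀ = arccos 0.760 = 40.5°.
Waning ⇒ past full, so θ = 360° − 40.5° = 319.5°.
That fraction of the synodic month is 319.5/360 × 29.5 d ≈ 26.18 d.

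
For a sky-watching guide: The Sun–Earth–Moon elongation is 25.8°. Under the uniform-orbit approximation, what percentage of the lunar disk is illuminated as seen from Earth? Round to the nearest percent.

cos 25.8° = 0.900, so f = (1 − 0.900)/2 = 0.050, i.e. 5%.

5%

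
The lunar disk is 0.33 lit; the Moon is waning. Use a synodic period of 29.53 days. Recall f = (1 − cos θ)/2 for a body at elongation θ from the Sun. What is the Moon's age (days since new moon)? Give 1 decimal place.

Invert f = (1 − cos θ)/2 to get cos θ = 1 − 2(0.33) = 0.340, hence θ₀ = arccos 0.340 = 70.1°.
Waning ⇒ past full, so θ = 360° − 70.1° = 289.9°.
That fraction of the synodic month is 289.9/360 × 29.53 d ≈ 23.78 d.

23.8 days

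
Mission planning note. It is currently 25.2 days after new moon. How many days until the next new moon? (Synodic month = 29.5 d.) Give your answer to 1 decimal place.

The next new moon completes the synodic month: 29.5 − 25.2 = 4.300 days.

4.3 days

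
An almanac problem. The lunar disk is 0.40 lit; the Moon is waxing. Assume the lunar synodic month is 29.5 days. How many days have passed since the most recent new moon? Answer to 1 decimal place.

6.4 days

Invert f = (1 − cos θ)/2 to get cos θ = 1 − 2(0.40) = 0.200, hence θ₀ = arccos 0.200 = 78.5°.
Before full moon the principal value applies: θ = 78.5°.
At 360°/29.5 d per day, 78.5° corresponds to 6.43 days.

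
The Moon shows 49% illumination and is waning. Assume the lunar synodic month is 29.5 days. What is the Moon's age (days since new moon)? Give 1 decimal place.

22.2 days

Invert f = (1 − cos θ)/2 to get cos θ = 1 − 2(0.49) = 0.020, hence θ₀ = arccos 0.020 = 88.9°.
Waning ⇒ past full, so θ = 360° − 88.9° = 271.1°.
At 360°/29.5 d per day, 271.1° corresponds to 22.22 days.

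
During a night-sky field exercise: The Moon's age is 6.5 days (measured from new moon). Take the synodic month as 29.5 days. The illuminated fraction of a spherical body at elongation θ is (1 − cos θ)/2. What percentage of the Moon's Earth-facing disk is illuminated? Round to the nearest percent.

Phase angle: θ = 360°·(6.5 d)/(29.5 d) = 79.3°.
With cos θ = 0.185, the lit fraction is (1 − 0.185)/2 ≈ 0.407, so 41%.

41%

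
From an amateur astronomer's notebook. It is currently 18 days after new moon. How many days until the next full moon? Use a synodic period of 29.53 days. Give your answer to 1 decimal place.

26.3 days

Full moon is 0.5 of the way through the cycle: age 0.5 × 29.53 = 14.765 d.
Already past this cycle's full moon; the next is at 14.765 + 29.53 = 44.295 d, so 44.295 − 18 = 26.295 days.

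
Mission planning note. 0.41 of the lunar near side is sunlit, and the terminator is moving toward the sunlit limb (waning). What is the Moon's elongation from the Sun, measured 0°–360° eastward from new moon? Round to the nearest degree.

Invert f = (1 − cos θ)/2 to get cos θ = 1 − 2(0.41) = 0.180, hence θ₀ = arccos 0.180 = 79.6°.
Waning ⇒ past full, so θ = 360° − 79.6° = 280.4°.

280°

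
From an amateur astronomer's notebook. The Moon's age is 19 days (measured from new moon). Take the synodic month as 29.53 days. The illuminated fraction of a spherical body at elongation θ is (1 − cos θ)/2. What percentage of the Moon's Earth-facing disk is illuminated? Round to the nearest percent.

81%

Elongation θ = 360° × 19/29.53 ≈ 231.6°.
Illuminated fraction = (1 − cos 231.6°)/2 = (1 − (-0.621))/2 ≈ 0.810, so 81%.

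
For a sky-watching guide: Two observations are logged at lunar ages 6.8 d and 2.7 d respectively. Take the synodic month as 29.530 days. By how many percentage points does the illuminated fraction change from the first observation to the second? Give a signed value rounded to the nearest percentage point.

-36 percentage points

First observation: θ = 360°·6.8/29.530 = 82.9°, so f = 0.438.
Second observation: θ = 32.9°, f = 0.080.
Δf = 0.080 − 0.438 = -0.358, i.e. -36 pp.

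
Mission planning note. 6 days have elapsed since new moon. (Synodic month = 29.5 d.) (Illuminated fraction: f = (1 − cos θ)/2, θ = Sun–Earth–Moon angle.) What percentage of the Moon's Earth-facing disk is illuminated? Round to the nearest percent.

36%

Phase angle: θ = 360°·(6 d)/(29.5 d) = 73.2°.
With cos θ = 0.289, the lit fraction is (1 − 0.289)/2 ≈ 0.356, so 36%.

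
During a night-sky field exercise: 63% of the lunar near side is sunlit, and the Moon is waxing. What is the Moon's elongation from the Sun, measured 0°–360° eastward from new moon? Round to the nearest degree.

From f = (1 − cos θ)/2: cos θ = 1 − 2×0.63 = -0.260; arccos → 105.1°.
Waxing ⇒ before full, so θ = 105.1°.

105°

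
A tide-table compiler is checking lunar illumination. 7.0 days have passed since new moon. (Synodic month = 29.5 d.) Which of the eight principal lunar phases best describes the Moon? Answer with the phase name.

first quarter

At 7.0/29.5 of the cycle, θ ≈ 85° — the first quarter range.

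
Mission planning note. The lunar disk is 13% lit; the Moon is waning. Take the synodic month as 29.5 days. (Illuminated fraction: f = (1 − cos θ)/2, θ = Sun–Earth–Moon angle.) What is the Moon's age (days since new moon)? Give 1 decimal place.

26.0 days

From f = (1 − cos θ)/2: cos θ = 1 − 2×0.13 = 0.740; arccos → 42.3°.
A waning Moon lies in 180°–360°, so θ = 360° − 42.3° = 317.7°.
That fraction of the synodic month is 317.7/360 × 29.5 d ≈ 26.04 d.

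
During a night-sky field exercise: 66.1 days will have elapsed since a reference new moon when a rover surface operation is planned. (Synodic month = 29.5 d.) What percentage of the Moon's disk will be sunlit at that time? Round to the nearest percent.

66.1/29.5 = 2.241 lunations, so 2 complete cycles and 7.10 d into the next.
Phase angle: θ = 360°·(7.10 d)/(29.5 d) = 86.6°.
With cos θ = 0.059, the lit fraction is (1 − 0.059)/2 ≈ 0.471, so 47%.

47%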